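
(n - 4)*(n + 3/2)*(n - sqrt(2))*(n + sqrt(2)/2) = n^4 - 5*n^3/2 - sqrt(2)*n^3/2 - 7*n^2 + 5*sqrt(2)*n^2/4 + 5*n/2 + 3*sqrt(2)*n + 6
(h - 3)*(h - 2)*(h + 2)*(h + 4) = h^4 + h^3 - 16*h^2 - 4*h + 48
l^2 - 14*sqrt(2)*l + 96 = (l - 8*sqrt(2))*(l - 6*sqrt(2))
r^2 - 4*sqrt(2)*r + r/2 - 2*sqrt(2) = (r + 1/2)*(r - 4*sqrt(2))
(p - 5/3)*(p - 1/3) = p^2 - 2*p + 5/9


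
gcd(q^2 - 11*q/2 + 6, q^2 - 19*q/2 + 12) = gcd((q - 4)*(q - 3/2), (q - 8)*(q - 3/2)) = q - 3/2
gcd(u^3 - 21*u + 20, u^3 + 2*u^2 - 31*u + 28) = u^2 - 5*u + 4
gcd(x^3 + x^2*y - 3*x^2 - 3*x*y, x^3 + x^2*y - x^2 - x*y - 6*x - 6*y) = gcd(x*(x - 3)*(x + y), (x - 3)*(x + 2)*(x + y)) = x^2 + x*y - 3*x - 3*y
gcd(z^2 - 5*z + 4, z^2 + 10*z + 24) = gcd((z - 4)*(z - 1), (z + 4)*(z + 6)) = 1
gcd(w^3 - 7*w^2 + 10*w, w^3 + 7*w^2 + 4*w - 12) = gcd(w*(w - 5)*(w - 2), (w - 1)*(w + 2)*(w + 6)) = 1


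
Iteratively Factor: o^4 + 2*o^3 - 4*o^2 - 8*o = (o + 2)*(o^3 - 4*o) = (o - 2)*(o + 2)*(o^2 + 2*o) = o*(o - 2)*(o + 2)*(o + 2)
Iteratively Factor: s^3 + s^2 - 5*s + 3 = (s - 1)*(s^2 + 2*s - 3) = (s - 1)*(s + 3)*(s - 1)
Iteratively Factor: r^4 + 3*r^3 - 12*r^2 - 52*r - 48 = (r - 4)*(r^3 + 7*r^2 + 16*r + 12) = (r - 4)*(r + 2)*(r^2 + 5*r + 6) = (r - 4)*(r + 2)^2*(r + 3)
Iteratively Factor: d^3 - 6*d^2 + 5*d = (d - 1)*(d^2 - 5*d) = d*(d - 1)*(d - 5)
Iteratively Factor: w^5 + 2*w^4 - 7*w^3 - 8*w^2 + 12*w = (w + 3)*(w^4 - w^3 - 4*w^2 + 4*w) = (w + 2)*(w + 3)*(w^3 - 3*w^2 + 2*w) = (w - 1)*(w + 2)*(w + 3)*(w^2 - 2*w) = (w - 2)*(w - 1)*(w + 2)*(w + 3)*(w)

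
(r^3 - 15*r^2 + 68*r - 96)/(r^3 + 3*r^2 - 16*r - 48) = (r^2 - 11*r + 24)/(r^2 + 7*r + 12)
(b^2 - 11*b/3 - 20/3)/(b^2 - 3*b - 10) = (b + 4/3)/(b + 2)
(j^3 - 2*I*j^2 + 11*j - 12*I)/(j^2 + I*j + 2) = (j^2 - I*j + 12)/(j + 2*I)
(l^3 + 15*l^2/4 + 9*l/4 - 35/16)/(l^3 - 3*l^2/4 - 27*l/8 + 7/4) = (l + 5/2)/(l - 2)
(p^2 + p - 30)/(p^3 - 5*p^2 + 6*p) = (p^2 + p - 30)/(p*(p^2 - 5*p + 6))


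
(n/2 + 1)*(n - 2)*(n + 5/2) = n^3/2 + 5*n^2/4 - 2*n - 5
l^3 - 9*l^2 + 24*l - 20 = (l - 5)*(l - 2)^2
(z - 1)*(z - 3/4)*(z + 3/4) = z^3 - z^2 - 9*z/16 + 9/16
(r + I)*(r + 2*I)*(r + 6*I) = r^3 + 9*I*r^2 - 20*r - 12*I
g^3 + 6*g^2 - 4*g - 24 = (g - 2)*(g + 2)*(g + 6)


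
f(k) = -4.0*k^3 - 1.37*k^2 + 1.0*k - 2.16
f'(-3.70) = -153.14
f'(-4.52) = -231.78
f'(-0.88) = -5.88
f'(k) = -12.0*k^2 - 2.74*k + 1.0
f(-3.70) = 178.00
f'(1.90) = -47.53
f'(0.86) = -10.23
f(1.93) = -34.09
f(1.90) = -32.64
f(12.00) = -7099.44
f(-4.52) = 334.71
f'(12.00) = -1759.88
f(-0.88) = -1.38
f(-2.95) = 85.66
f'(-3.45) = -132.38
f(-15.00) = 13174.59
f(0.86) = -4.86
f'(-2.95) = -95.35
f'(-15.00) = -2657.90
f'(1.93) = -48.99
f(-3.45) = 142.34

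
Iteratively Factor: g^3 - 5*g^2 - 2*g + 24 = (g + 2)*(g^2 - 7*g + 12) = (g - 4)*(g + 2)*(g - 3)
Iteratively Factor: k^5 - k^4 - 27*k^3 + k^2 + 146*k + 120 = (k - 5)*(k^4 + 4*k^3 - 7*k^2 - 34*k - 24) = (k - 5)*(k + 4)*(k^3 - 7*k - 6) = (k - 5)*(k + 2)*(k + 4)*(k^2 - 2*k - 3) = (k - 5)*(k + 1)*(k + 2)*(k + 4)*(k - 3)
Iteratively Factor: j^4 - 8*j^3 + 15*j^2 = (j)*(j^3 - 8*j^2 + 15*j) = j^2*(j^2 - 8*j + 15) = j^2*(j - 3)*(j - 5)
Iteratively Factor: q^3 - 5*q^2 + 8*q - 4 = (q - 2)*(q^2 - 3*q + 2) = (q - 2)*(q - 1)*(q - 2)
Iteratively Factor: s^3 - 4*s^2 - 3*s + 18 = (s + 2)*(s^2 - 6*s + 9) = (s - 3)*(s + 2)*(s - 3)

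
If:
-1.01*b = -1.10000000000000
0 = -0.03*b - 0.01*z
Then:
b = 1.09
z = -3.27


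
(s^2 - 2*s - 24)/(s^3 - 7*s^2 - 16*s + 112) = (s - 6)/(s^2 - 11*s + 28)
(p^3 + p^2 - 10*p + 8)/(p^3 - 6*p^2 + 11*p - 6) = (p + 4)/(p - 3)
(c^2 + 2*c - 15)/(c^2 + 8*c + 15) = (c - 3)/(c + 3)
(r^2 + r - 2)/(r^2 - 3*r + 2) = (r + 2)/(r - 2)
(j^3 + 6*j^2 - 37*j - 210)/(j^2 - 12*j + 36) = (j^2 + 12*j + 35)/(j - 6)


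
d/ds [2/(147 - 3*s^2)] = 4*s/(3*(s^2 - 49)^2)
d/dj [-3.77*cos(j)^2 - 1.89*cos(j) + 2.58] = (7.54*cos(j) + 1.89)*sin(j)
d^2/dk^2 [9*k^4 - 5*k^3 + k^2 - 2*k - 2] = 108*k^2 - 30*k + 2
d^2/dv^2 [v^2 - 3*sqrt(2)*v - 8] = 2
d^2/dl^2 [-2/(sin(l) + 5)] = 2*(sin(l)^2 - 5*sin(l) - 2)/(sin(l) + 5)^3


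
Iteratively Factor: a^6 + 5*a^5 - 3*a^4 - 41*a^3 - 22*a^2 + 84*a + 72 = (a - 2)*(a^5 + 7*a^4 + 11*a^3 - 19*a^2 - 60*a - 36) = (a - 2)*(a + 1)*(a^4 + 6*a^3 + 5*a^2 - 24*a - 36) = (a - 2)^2*(a + 1)*(a^3 + 8*a^2 + 21*a + 18) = (a - 2)^2*(a + 1)*(a + 2)*(a^2 + 6*a + 9) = (a - 2)^2*(a + 1)*(a + 2)*(a + 3)*(a + 3)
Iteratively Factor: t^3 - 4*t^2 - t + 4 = (t + 1)*(t^2 - 5*t + 4) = (t - 1)*(t + 1)*(t - 4)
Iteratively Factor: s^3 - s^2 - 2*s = (s + 1)*(s^2 - 2*s) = s*(s + 1)*(s - 2)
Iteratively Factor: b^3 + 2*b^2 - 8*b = (b - 2)*(b^2 + 4*b) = b*(b - 2)*(b + 4)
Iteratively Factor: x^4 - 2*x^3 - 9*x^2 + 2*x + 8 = (x - 4)*(x^3 + 2*x^2 - x - 2) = (x - 4)*(x - 1)*(x^2 + 3*x + 2) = (x - 4)*(x - 1)*(x + 1)*(x + 2)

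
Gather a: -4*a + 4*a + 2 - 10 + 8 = 0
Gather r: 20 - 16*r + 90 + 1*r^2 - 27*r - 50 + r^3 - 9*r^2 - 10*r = r^3 - 8*r^2 - 53*r + 60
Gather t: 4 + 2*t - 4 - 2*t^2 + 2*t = -2*t^2 + 4*t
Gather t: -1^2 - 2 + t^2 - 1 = t^2 - 4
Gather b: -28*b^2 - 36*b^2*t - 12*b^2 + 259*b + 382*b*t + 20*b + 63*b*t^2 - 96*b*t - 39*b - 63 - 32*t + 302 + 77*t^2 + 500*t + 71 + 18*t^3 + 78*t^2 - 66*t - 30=b^2*(-36*t - 40) + b*(63*t^2 + 286*t + 240) + 18*t^3 + 155*t^2 + 402*t + 280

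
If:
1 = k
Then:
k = 1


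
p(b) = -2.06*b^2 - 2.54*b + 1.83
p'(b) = -4.12*b - 2.54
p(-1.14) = 2.05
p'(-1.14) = 2.16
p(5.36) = -70.97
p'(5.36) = -24.62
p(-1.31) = 1.62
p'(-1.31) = 2.86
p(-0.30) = 2.41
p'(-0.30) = -1.30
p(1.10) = -3.46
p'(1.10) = -7.07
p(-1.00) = 2.31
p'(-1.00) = 1.58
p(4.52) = -51.74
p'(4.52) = -21.16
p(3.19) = -27.24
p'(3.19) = -15.68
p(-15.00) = -423.57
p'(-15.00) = 59.26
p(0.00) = 1.83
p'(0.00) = -2.54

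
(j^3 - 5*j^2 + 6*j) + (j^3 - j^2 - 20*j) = 2*j^3 - 6*j^2 - 14*j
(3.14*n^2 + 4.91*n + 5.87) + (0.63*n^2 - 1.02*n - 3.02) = 3.77*n^2 + 3.89*n + 2.85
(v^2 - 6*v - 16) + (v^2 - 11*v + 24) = 2*v^2 - 17*v + 8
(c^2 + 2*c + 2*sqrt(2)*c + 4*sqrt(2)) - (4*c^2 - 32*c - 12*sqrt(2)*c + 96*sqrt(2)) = -3*c^2 + 14*sqrt(2)*c + 34*c - 92*sqrt(2)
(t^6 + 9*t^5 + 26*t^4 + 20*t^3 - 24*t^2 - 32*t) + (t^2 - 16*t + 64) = t^6 + 9*t^5 + 26*t^4 + 20*t^3 - 23*t^2 - 48*t + 64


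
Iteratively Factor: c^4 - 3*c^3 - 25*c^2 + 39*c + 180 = (c - 4)*(c^3 + c^2 - 21*c - 45) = (c - 4)*(c + 3)*(c^2 - 2*c - 15) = (c - 5)*(c - 4)*(c + 3)*(c + 3)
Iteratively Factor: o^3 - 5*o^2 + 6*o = (o - 3)*(o^2 - 2*o) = o*(o - 3)*(o - 2)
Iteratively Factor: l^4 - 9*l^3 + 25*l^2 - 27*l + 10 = (l - 5)*(l^3 - 4*l^2 + 5*l - 2) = (l - 5)*(l - 2)*(l^2 - 2*l + 1) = (l - 5)*(l - 2)*(l - 1)*(l - 1)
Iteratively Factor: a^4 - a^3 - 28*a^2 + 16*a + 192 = (a + 4)*(a^3 - 5*a^2 - 8*a + 48) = (a - 4)*(a + 4)*(a^2 - a - 12) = (a - 4)^2*(a + 4)*(a + 3)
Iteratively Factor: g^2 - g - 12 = (g + 3)*(g - 4)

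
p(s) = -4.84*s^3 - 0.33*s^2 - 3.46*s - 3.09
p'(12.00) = -2102.26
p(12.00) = -8455.65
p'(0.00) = -3.46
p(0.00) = -3.09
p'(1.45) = -34.95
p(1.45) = -23.56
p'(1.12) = -22.41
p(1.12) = -14.18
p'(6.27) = -578.42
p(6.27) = -1230.78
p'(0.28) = -4.78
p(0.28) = -4.19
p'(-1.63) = -40.96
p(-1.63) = 22.63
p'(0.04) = -3.51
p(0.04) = -3.23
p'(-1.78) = -48.29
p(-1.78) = 29.32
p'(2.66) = -107.95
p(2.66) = -105.72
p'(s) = -14.52*s^2 - 0.66*s - 3.46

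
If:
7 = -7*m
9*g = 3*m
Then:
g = -1/3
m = -1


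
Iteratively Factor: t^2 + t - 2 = (t + 2)*(t - 1)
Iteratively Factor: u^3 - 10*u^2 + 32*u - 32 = (u - 2)*(u^2 - 8*u + 16) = (u - 4)*(u - 2)*(u - 4)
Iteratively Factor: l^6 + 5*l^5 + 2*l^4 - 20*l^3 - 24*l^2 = (l + 2)*(l^5 + 3*l^4 - 4*l^3 - 12*l^2) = l*(l + 2)*(l^4 + 3*l^3 - 4*l^2 - 12*l) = l*(l + 2)*(l + 3)*(l^3 - 4*l) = l*(l - 2)*(l + 2)*(l + 3)*(l^2 + 2*l) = l*(l - 2)*(l + 2)^2*(l + 3)*(l)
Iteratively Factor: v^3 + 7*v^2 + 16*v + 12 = (v + 3)*(v^2 + 4*v + 4) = (v + 2)*(v + 3)*(v + 2)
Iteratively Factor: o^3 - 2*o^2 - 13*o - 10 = (o + 1)*(o^2 - 3*o - 10) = (o - 5)*(o + 1)*(o + 2)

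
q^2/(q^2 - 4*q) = q/(q - 4)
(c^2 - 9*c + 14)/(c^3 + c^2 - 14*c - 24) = (c^2 - 9*c + 14)/(c^3 + c^2 - 14*c - 24)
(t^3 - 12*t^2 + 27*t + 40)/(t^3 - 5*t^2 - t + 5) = (t - 8)/(t - 1)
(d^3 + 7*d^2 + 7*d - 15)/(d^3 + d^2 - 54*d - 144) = (d^2 + 4*d - 5)/(d^2 - 2*d - 48)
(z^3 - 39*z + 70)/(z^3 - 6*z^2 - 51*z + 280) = (z - 2)/(z - 8)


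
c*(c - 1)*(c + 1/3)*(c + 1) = c^4 + c^3/3 - c^2 - c/3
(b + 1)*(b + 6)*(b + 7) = b^3 + 14*b^2 + 55*b + 42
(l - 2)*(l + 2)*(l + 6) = l^3 + 6*l^2 - 4*l - 24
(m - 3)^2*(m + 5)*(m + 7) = m^4 + 6*m^3 - 28*m^2 - 102*m + 315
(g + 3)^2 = g^2 + 6*g + 9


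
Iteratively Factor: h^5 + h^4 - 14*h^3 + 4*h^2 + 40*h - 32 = (h - 2)*(h^4 + 3*h^3 - 8*h^2 - 12*h + 16) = (h - 2)*(h - 1)*(h^3 + 4*h^2 - 4*h - 16) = (h - 2)*(h - 1)*(h + 4)*(h^2 - 4) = (h - 2)*(h - 1)*(h + 2)*(h + 4)*(h - 2)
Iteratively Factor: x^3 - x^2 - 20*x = (x - 5)*(x^2 + 4*x) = (x - 5)*(x + 4)*(x)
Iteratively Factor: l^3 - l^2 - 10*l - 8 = (l + 2)*(l^2 - 3*l - 4) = (l + 1)*(l + 2)*(l - 4)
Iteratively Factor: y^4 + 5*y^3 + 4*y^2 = (y)*(y^3 + 5*y^2 + 4*y) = y*(y + 4)*(y^2 + y) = y*(y + 1)*(y + 4)*(y)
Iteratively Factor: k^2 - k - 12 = (k - 4)*(k + 3)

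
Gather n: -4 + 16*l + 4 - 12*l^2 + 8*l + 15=-12*l^2 + 24*l + 15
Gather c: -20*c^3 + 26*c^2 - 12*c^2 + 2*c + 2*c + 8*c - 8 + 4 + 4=-20*c^3 + 14*c^2 + 12*c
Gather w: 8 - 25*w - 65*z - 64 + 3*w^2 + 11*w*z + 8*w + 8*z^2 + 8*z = 3*w^2 + w*(11*z - 17) + 8*z^2 - 57*z - 56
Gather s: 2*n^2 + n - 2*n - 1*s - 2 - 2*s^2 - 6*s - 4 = 2*n^2 - n - 2*s^2 - 7*s - 6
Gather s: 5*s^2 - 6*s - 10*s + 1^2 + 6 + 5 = 5*s^2 - 16*s + 12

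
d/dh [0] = 0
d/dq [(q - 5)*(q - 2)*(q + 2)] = 3*q^2 - 10*q - 4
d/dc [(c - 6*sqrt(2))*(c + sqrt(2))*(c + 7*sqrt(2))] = 3*c^2 + 4*sqrt(2)*c - 82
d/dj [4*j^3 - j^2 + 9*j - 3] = 12*j^2 - 2*j + 9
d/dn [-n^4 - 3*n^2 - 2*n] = -4*n^3 - 6*n - 2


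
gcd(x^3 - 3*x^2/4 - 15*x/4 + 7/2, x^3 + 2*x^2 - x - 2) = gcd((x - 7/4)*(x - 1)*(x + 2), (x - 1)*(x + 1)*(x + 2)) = x^2 + x - 2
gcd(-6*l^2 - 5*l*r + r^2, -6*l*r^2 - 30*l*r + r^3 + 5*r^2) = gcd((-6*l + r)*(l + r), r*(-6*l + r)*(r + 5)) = -6*l + r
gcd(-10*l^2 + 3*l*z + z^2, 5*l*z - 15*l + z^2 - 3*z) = 5*l + z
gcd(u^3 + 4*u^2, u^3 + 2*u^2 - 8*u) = u^2 + 4*u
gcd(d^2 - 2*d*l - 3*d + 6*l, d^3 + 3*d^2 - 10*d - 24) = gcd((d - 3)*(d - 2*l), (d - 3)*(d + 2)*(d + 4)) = d - 3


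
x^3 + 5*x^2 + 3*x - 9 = (x - 1)*(x + 3)^2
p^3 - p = p*(p - 1)*(p + 1)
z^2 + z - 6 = (z - 2)*(z + 3)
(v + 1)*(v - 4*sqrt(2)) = v^2 - 4*sqrt(2)*v + v - 4*sqrt(2)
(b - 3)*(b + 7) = b^2 + 4*b - 21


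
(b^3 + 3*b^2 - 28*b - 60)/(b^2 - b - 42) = (b^2 - 3*b - 10)/(b - 7)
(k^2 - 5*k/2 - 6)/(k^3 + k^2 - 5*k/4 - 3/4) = 2*(k - 4)/(2*k^2 - k - 1)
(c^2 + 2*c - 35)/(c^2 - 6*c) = (c^2 + 2*c - 35)/(c*(c - 6))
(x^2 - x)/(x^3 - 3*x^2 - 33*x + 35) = x/(x^2 - 2*x - 35)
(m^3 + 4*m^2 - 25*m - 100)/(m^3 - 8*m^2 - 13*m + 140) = (m + 5)/(m - 7)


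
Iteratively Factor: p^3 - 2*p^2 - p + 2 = (p - 2)*(p^2 - 1) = (p - 2)*(p - 1)*(p + 1)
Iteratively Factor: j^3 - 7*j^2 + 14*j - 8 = (j - 4)*(j^2 - 3*j + 2) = (j - 4)*(j - 1)*(j - 2)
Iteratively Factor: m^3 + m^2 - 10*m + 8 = (m - 1)*(m^2 + 2*m - 8) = (m - 2)*(m - 1)*(m + 4)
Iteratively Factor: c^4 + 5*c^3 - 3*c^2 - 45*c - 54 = (c - 3)*(c^3 + 8*c^2 + 21*c + 18) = (c - 3)*(c + 3)*(c^2 + 5*c + 6) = (c - 3)*(c + 2)*(c + 3)*(c + 3)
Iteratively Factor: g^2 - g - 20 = (g - 5)*(g + 4)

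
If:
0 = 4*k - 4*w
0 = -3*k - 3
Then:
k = -1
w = -1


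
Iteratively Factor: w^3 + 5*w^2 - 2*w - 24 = (w + 3)*(w^2 + 2*w - 8) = (w + 3)*(w + 4)*(w - 2)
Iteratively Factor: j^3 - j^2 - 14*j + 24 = (j + 4)*(j^2 - 5*j + 6) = (j - 2)*(j + 4)*(j - 3)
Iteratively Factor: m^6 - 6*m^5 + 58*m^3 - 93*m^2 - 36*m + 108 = (m - 2)*(m^5 - 4*m^4 - 8*m^3 + 42*m^2 - 9*m - 54) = (m - 2)*(m + 1)*(m^4 - 5*m^3 - 3*m^2 + 45*m - 54) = (m - 2)*(m + 1)*(m + 3)*(m^3 - 8*m^2 + 21*m - 18) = (m - 3)*(m - 2)*(m + 1)*(m + 3)*(m^2 - 5*m + 6) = (m - 3)*(m - 2)^2*(m + 1)*(m + 3)*(m - 3)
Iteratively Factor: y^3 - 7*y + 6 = (y - 1)*(y^2 + y - 6) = (y - 1)*(y + 3)*(y - 2)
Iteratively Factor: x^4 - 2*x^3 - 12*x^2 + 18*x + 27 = (x - 3)*(x^3 + x^2 - 9*x - 9) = (x - 3)*(x + 3)*(x^2 - 2*x - 3) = (x - 3)*(x + 1)*(x + 3)*(x - 3)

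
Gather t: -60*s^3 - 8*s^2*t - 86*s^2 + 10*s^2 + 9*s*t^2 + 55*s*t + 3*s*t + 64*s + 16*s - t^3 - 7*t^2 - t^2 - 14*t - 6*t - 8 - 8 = -60*s^3 - 76*s^2 + 80*s - t^3 + t^2*(9*s - 8) + t*(-8*s^2 + 58*s - 20) - 16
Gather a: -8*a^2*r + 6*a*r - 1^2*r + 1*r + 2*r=-8*a^2*r + 6*a*r + 2*r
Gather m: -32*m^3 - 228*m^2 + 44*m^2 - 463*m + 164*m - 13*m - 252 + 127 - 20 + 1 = -32*m^3 - 184*m^2 - 312*m - 144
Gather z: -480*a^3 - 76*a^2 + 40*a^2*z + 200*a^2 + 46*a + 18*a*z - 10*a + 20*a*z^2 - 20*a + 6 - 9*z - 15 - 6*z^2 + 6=-480*a^3 + 124*a^2 + 16*a + z^2*(20*a - 6) + z*(40*a^2 + 18*a - 9) - 3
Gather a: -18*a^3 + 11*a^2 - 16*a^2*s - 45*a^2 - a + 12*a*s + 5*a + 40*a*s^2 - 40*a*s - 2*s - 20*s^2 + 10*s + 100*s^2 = -18*a^3 + a^2*(-16*s - 34) + a*(40*s^2 - 28*s + 4) + 80*s^2 + 8*s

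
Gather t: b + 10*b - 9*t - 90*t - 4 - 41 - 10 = 11*b - 99*t - 55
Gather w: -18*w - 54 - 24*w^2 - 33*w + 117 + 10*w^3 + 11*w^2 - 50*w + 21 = 10*w^3 - 13*w^2 - 101*w + 84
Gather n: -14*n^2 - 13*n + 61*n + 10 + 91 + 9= -14*n^2 + 48*n + 110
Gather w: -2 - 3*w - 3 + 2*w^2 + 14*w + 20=2*w^2 + 11*w + 15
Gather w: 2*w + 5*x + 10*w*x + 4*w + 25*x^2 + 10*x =w*(10*x + 6) + 25*x^2 + 15*x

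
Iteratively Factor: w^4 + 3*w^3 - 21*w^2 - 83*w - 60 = (w + 4)*(w^3 - w^2 - 17*w - 15) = (w - 5)*(w + 4)*(w^2 + 4*w + 3) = (w - 5)*(w + 1)*(w + 4)*(w + 3)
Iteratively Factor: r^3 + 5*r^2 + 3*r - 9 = (r + 3)*(r^2 + 2*r - 3) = (r + 3)^2*(r - 1)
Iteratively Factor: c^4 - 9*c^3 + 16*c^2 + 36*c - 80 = (c - 5)*(c^3 - 4*c^2 - 4*c + 16) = (c - 5)*(c - 2)*(c^2 - 2*c - 8) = (c - 5)*(c - 2)*(c + 2)*(c - 4)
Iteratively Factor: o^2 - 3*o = (o - 3)*(o)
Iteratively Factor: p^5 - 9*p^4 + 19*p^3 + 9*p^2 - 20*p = (p - 5)*(p^4 - 4*p^3 - p^2 + 4*p) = (p - 5)*(p - 1)*(p^3 - 3*p^2 - 4*p) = (p - 5)*(p - 4)*(p - 1)*(p^2 + p) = p*(p - 5)*(p - 4)*(p - 1)*(p + 1)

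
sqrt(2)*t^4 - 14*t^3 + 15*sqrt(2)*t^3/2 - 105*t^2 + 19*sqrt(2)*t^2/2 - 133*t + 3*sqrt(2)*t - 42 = (t + 1)*(t + 6)*(t - 7*sqrt(2))*(sqrt(2)*t + sqrt(2)/2)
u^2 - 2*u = u*(u - 2)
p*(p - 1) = p^2 - p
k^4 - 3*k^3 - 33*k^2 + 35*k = k*(k - 7)*(k - 1)*(k + 5)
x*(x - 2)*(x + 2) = x^3 - 4*x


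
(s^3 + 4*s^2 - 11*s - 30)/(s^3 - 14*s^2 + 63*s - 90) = (s^2 + 7*s + 10)/(s^2 - 11*s + 30)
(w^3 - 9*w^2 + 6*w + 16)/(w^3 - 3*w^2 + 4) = (w - 8)/(w - 2)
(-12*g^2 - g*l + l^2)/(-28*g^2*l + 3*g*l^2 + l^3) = (3*g + l)/(l*(7*g + l))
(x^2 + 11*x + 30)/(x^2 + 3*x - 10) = (x + 6)/(x - 2)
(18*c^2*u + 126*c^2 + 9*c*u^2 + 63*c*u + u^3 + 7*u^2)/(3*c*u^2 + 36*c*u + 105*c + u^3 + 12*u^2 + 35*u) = (6*c + u)/(u + 5)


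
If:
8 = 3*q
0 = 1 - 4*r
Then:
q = 8/3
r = 1/4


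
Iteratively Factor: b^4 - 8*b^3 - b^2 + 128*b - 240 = (b - 5)*(b^3 - 3*b^2 - 16*b + 48) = (b - 5)*(b + 4)*(b^2 - 7*b + 12) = (b - 5)*(b - 4)*(b + 4)*(b - 3)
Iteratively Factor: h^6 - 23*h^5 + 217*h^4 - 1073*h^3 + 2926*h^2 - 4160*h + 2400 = (h - 2)*(h^5 - 21*h^4 + 175*h^3 - 723*h^2 + 1480*h - 1200) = (h - 5)*(h - 2)*(h^4 - 16*h^3 + 95*h^2 - 248*h + 240) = (h - 5)*(h - 3)*(h - 2)*(h^3 - 13*h^2 + 56*h - 80) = (h - 5)*(h - 4)*(h - 3)*(h - 2)*(h^2 - 9*h + 20) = (h - 5)*(h - 4)^2*(h - 3)*(h - 2)*(h - 5)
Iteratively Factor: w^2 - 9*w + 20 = (w - 5)*(w - 4)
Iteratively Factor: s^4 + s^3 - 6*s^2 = (s)*(s^3 + s^2 - 6*s) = s^2*(s^2 + s - 6) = s^2*(s + 3)*(s - 2)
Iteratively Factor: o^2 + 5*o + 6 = (o + 3)*(o + 2)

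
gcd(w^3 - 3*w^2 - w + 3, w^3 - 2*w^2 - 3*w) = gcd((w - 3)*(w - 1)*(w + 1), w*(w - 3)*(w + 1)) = w^2 - 2*w - 3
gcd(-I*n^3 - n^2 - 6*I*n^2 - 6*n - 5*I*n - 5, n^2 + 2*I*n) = 1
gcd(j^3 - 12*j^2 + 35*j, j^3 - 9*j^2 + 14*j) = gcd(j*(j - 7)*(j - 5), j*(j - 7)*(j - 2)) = j^2 - 7*j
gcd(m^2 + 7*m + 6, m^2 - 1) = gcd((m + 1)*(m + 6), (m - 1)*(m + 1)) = m + 1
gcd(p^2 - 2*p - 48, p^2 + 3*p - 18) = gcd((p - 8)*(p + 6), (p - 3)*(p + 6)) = p + 6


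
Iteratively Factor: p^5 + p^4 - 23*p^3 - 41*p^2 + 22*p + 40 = (p + 2)*(p^4 - p^3 - 21*p^2 + p + 20) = (p + 2)*(p + 4)*(p^3 - 5*p^2 - p + 5) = (p - 5)*(p + 2)*(p + 4)*(p^2 - 1) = (p - 5)*(p + 1)*(p + 2)*(p + 4)*(p - 1)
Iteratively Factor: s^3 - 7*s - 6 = (s - 3)*(s^2 + 3*s + 2) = (s - 3)*(s + 1)*(s + 2)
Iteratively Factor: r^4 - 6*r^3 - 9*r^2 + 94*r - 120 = (r - 5)*(r^3 - r^2 - 14*r + 24) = (r - 5)*(r + 4)*(r^2 - 5*r + 6) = (r - 5)*(r - 3)*(r + 4)*(r - 2)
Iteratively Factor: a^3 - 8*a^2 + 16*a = (a)*(a^2 - 8*a + 16) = a*(a - 4)*(a - 4)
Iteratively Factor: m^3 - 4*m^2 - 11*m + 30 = (m + 3)*(m^2 - 7*m + 10) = (m - 2)*(m + 3)*(m - 5)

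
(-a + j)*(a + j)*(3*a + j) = -3*a^3 - a^2*j + 3*a*j^2 + j^3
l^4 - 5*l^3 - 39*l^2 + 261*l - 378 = (l - 6)*(l - 3)^2*(l + 7)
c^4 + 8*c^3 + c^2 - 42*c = c*(c - 2)*(c + 3)*(c + 7)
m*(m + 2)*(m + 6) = m^3 + 8*m^2 + 12*m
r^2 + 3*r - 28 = (r - 4)*(r + 7)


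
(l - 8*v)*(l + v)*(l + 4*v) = l^3 - 3*l^2*v - 36*l*v^2 - 32*v^3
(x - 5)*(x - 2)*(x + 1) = x^3 - 6*x^2 + 3*x + 10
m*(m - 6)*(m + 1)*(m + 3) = m^4 - 2*m^3 - 21*m^2 - 18*m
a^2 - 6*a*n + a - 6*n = (a + 1)*(a - 6*n)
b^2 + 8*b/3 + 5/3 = (b + 1)*(b + 5/3)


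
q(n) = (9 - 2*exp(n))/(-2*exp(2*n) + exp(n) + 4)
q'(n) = (9 - 2*exp(n))*(4*exp(2*n) - exp(n))/(-2*exp(2*n) + exp(n) + 4)^2 - 2*exp(n)/(-2*exp(2*n) + exp(n) + 4) = (-(2*exp(n) - 9)*(4*exp(n) - 1) + 4*exp(2*n) - 2*exp(n) - 8)*exp(n)/(-2*exp(2*n) + exp(n) + 4)^2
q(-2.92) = 2.20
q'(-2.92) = -0.05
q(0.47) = 12.08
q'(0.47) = 210.80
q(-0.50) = 2.01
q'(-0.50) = 0.14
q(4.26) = 0.01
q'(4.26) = -0.01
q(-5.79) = 2.25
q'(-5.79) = -0.00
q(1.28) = -0.10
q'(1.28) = 0.65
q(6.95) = 0.00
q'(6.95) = -0.00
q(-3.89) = 2.23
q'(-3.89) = -0.02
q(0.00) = 2.33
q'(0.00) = 1.67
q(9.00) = 0.00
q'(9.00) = 0.00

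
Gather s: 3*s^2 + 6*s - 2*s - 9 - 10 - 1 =3*s^2 + 4*s - 20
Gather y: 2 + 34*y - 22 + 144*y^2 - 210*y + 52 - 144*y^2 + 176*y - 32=0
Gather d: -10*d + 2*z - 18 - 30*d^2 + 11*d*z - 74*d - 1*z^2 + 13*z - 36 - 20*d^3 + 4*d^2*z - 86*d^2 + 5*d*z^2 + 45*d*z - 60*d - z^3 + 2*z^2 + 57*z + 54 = -20*d^3 + d^2*(4*z - 116) + d*(5*z^2 + 56*z - 144) - z^3 + z^2 + 72*z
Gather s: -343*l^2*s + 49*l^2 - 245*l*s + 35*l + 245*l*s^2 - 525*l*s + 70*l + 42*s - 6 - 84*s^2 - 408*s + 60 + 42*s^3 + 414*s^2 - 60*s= 49*l^2 + 105*l + 42*s^3 + s^2*(245*l + 330) + s*(-343*l^2 - 770*l - 426) + 54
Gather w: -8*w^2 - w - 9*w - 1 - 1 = -8*w^2 - 10*w - 2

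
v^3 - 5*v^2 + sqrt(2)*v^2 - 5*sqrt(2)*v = v*(v - 5)*(v + sqrt(2))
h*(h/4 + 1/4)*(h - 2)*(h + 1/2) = h^4/4 - h^3/8 - 5*h^2/8 - h/4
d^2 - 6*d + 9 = (d - 3)^2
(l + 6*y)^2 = l^2 + 12*l*y + 36*y^2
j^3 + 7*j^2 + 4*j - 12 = (j - 1)*(j + 2)*(j + 6)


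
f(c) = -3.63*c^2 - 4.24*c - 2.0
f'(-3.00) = 17.54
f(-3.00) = -21.95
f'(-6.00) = 39.32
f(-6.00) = -107.24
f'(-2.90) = 16.81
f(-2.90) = -20.23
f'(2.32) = -21.08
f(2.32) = -31.37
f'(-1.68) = 7.96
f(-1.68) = -5.12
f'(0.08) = -4.82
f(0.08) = -2.36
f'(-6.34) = 41.79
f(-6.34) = -121.03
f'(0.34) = -6.71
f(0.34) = -3.86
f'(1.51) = -15.20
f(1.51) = -16.68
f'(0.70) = -9.32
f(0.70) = -6.75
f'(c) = -7.26*c - 4.24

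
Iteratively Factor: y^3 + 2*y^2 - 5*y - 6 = (y + 3)*(y^2 - y - 2) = (y + 1)*(y + 3)*(y - 2)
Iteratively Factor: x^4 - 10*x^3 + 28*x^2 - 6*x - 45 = (x - 5)*(x^3 - 5*x^2 + 3*x + 9) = (x - 5)*(x - 3)*(x^2 - 2*x - 3) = (x - 5)*(x - 3)^2*(x + 1)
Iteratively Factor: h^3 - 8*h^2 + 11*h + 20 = (h - 4)*(h^2 - 4*h - 5) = (h - 4)*(h + 1)*(h - 5)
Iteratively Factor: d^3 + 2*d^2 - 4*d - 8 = (d + 2)*(d^2 - 4) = (d - 2)*(d + 2)*(d + 2)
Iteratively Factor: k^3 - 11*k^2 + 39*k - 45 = (k - 5)*(k^2 - 6*k + 9) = (k - 5)*(k - 3)*(k - 3)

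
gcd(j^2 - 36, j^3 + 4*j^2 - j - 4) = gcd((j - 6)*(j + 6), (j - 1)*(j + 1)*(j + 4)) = 1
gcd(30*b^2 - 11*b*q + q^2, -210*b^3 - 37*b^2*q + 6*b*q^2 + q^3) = -6*b + q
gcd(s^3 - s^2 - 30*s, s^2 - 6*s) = s^2 - 6*s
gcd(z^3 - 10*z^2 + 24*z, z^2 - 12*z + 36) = z - 6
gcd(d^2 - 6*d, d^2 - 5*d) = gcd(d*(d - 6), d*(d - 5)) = d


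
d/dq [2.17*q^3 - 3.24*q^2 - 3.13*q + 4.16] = 6.51*q^2 - 6.48*q - 3.13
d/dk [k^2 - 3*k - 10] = 2*k - 3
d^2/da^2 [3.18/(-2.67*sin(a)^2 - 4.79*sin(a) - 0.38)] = (90.679608*sin(a)^4 + 122.009922*sin(a)^3 - 75.962886*sin(a)^2 - 249.80808*sin(a) - 139.47162)/(2.67*sin(a)^2 + 4.79*sin(a) + 0.38)^3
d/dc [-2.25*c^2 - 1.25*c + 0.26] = -4.5*c - 1.25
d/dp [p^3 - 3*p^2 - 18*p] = 3*p^2 - 6*p - 18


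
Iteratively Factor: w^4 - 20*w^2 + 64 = (w + 4)*(w^3 - 4*w^2 - 4*w + 16) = (w + 2)*(w + 4)*(w^2 - 6*w + 8) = (w - 4)*(w + 2)*(w + 4)*(w - 2)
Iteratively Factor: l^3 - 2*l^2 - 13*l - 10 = (l + 1)*(l^2 - 3*l - 10) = (l - 5)*(l + 1)*(l + 2)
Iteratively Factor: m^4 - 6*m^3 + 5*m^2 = (m)*(m^3 - 6*m^2 + 5*m) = m*(m - 1)*(m^2 - 5*m) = m*(m - 5)*(m - 1)*(m)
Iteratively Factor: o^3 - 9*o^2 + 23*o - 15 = (o - 3)*(o^2 - 6*o + 5) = (o - 5)*(o - 3)*(o - 1)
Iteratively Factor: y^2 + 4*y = (y + 4)*(y)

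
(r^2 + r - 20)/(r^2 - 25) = (r - 4)/(r - 5)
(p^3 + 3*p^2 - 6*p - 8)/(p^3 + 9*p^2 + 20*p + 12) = (p^2 + 2*p - 8)/(p^2 + 8*p + 12)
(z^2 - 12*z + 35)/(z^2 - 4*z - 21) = (z - 5)/(z + 3)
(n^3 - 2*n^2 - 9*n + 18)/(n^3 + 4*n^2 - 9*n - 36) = (n - 2)/(n + 4)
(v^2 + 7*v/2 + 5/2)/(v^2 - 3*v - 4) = (v + 5/2)/(v - 4)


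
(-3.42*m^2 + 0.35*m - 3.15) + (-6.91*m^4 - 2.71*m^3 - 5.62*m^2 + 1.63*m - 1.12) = -6.91*m^4 - 2.71*m^3 - 9.04*m^2 + 1.98*m - 4.27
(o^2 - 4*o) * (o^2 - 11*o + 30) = o^4 - 15*o^3 + 74*o^2 - 120*o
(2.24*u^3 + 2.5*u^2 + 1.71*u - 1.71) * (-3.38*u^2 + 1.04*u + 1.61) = -7.5712*u^5 - 6.1204*u^4 + 0.426600000000001*u^3 + 11.5832*u^2 + 0.9747*u - 2.7531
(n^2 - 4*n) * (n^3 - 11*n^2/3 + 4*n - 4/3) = n^5 - 23*n^4/3 + 56*n^3/3 - 52*n^2/3 + 16*n/3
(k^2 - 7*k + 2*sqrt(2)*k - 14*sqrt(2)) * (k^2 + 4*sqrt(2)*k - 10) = k^4 - 7*k^3 + 6*sqrt(2)*k^3 - 42*sqrt(2)*k^2 + 6*k^2 - 42*k - 20*sqrt(2)*k + 140*sqrt(2)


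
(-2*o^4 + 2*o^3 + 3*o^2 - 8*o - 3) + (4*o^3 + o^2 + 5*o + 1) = -2*o^4 + 6*o^3 + 4*o^2 - 3*o - 2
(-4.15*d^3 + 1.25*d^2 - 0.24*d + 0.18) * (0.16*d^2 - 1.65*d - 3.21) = -0.664*d^5 + 7.0475*d^4 + 11.2206*d^3 - 3.5877*d^2 + 0.4734*d - 0.5778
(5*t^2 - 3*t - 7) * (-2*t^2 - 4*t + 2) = -10*t^4 - 14*t^3 + 36*t^2 + 22*t - 14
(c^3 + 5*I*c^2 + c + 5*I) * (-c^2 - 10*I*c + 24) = -c^5 - 15*I*c^4 + 73*c^3 + 105*I*c^2 + 74*c + 120*I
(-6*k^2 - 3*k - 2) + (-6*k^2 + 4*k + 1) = -12*k^2 + k - 1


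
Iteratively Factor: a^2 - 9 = (a + 3)*(a - 3)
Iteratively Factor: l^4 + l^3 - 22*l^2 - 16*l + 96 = (l + 3)*(l^3 - 2*l^2 - 16*l + 32) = (l + 3)*(l + 4)*(l^2 - 6*l + 8) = (l - 4)*(l + 3)*(l + 4)*(l - 2)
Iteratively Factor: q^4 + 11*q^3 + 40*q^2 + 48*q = (q + 4)*(q^3 + 7*q^2 + 12*q) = q*(q + 4)*(q^2 + 7*q + 12) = q*(q + 4)^2*(q + 3)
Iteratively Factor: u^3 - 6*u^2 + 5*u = (u)*(u^2 - 6*u + 5) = u*(u - 1)*(u - 5)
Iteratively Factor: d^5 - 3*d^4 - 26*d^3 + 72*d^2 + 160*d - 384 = (d - 4)*(d^4 + d^3 - 22*d^2 - 16*d + 96) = (d - 4)*(d - 2)*(d^3 + 3*d^2 - 16*d - 48) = (d - 4)^2*(d - 2)*(d^2 + 7*d + 12) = (d - 4)^2*(d - 2)*(d + 4)*(d + 3)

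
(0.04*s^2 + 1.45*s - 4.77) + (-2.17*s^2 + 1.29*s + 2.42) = -2.13*s^2 + 2.74*s - 2.35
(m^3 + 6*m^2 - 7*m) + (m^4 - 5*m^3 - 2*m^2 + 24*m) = m^4 - 4*m^3 + 4*m^2 + 17*m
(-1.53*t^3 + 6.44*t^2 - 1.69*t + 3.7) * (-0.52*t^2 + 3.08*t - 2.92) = 0.7956*t^5 - 8.0612*t^4 + 25.1816*t^3 - 25.934*t^2 + 16.3308*t - 10.804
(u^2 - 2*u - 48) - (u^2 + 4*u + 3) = -6*u - 51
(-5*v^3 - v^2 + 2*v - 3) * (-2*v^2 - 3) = 10*v^5 + 2*v^4 + 11*v^3 + 9*v^2 - 6*v + 9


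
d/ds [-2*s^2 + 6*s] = 6 - 4*s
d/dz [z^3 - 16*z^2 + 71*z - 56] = 3*z^2 - 32*z + 71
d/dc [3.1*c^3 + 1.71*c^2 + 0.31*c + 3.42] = 9.3*c^2 + 3.42*c + 0.31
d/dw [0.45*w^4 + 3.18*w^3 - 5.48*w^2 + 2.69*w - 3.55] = 1.8*w^3 + 9.54*w^2 - 10.96*w + 2.69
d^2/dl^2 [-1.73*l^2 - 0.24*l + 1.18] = -3.46000000000000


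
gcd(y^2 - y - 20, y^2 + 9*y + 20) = y + 4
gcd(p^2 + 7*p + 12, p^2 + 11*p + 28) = p + 4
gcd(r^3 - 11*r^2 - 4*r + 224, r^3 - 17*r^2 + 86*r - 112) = r^2 - 15*r + 56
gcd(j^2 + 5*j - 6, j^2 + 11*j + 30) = j + 6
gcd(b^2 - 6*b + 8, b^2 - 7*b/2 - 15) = 1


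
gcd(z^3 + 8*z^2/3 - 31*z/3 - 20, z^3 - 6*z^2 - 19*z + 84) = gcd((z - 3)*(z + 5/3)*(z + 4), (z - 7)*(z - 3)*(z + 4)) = z^2 + z - 12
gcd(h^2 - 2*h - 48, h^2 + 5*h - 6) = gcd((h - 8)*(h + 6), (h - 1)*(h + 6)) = h + 6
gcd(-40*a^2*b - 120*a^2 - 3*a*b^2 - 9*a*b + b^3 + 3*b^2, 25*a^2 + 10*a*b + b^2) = 5*a + b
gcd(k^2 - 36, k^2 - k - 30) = k - 6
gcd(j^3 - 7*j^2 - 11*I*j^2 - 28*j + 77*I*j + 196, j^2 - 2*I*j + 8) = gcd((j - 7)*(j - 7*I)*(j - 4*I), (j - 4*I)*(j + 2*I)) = j - 4*I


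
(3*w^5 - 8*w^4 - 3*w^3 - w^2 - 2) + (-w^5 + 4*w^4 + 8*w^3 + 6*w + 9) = 2*w^5 - 4*w^4 + 5*w^3 - w^2 + 6*w + 7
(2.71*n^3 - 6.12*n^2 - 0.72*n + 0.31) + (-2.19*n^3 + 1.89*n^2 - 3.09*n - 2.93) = 0.52*n^3 - 4.23*n^2 - 3.81*n - 2.62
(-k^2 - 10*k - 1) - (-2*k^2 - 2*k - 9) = k^2 - 8*k + 8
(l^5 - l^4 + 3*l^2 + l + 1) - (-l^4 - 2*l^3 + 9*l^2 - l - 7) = l^5 + 2*l^3 - 6*l^2 + 2*l + 8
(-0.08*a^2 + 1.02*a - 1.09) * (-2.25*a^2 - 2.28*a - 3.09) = 0.18*a^4 - 2.1126*a^3 + 0.3741*a^2 - 0.6666*a + 3.3681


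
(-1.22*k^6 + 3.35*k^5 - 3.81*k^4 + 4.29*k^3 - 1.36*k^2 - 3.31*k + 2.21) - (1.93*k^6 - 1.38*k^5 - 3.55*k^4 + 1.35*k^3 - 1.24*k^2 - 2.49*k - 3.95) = -3.15*k^6 + 4.73*k^5 - 0.26*k^4 + 2.94*k^3 - 0.12*k^2 - 0.82*k + 6.16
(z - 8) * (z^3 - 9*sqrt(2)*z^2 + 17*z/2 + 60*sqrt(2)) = z^4 - 9*sqrt(2)*z^3 - 8*z^3 + 17*z^2/2 + 72*sqrt(2)*z^2 - 68*z + 60*sqrt(2)*z - 480*sqrt(2)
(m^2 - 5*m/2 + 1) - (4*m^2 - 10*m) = -3*m^2 + 15*m/2 + 1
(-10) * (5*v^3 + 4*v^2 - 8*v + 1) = -50*v^3 - 40*v^2 + 80*v - 10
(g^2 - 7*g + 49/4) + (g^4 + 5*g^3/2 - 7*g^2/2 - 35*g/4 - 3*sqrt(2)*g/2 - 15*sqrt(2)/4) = g^4 + 5*g^3/2 - 5*g^2/2 - 63*g/4 - 3*sqrt(2)*g/2 - 15*sqrt(2)/4 + 49/4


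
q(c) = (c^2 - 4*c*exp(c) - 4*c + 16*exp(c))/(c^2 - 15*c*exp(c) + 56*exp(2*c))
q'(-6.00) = 0.10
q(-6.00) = 1.66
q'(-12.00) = 0.03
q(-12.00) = 1.33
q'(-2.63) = -0.20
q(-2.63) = 1.92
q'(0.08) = -0.32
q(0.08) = 0.26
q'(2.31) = -0.02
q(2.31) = 0.01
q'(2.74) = -0.01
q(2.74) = 0.01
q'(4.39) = -0.00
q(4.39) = -0.00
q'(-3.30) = 0.04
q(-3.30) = 1.97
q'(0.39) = -0.22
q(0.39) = 0.18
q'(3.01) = -0.01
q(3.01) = 0.00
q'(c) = (-4*c*exp(c) + 2*c + 12*exp(c) - 4)/(c^2 - 15*c*exp(c) + 56*exp(2*c)) + (c^2 - 4*c*exp(c) - 4*c + 16*exp(c))*(15*c*exp(c) - 2*c - 112*exp(2*c) + 15*exp(c))/(c^2 - 15*c*exp(c) + 56*exp(2*c))^2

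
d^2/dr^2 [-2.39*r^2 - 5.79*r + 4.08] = -4.78000000000000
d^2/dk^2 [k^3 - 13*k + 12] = 6*k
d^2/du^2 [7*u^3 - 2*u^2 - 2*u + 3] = 42*u - 4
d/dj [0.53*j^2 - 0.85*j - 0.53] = 1.06*j - 0.85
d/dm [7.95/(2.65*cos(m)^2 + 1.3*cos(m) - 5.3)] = (42.135*cos(m) + 10.335)*sin(m)/(2.65*cos(m)^2 + 1.3*cos(m) - 5.3)^2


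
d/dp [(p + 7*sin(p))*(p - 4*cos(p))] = (p + 7*sin(p))*(4*sin(p) + 1) + (p - 4*cos(p))*(7*cos(p) + 1)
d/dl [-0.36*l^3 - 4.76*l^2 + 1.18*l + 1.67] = -1.08*l^2 - 9.52*l + 1.18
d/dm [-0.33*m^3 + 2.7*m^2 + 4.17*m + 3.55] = -0.99*m^2 + 5.4*m + 4.17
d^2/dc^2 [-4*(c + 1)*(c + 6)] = -8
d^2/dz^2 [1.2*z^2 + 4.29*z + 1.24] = 2.40000000000000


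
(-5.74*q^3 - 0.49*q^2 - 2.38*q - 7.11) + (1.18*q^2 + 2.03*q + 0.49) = -5.74*q^3 + 0.69*q^2 - 0.35*q - 6.62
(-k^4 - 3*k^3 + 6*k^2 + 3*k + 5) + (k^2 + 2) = -k^4 - 3*k^3 + 7*k^2 + 3*k + 7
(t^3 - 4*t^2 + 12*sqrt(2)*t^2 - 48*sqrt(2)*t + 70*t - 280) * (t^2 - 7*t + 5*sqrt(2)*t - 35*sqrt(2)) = t^5 - 11*t^4 + 17*sqrt(2)*t^4 - 187*sqrt(2)*t^3 + 218*t^3 - 2090*t^2 + 826*sqrt(2)*t^2 - 3850*sqrt(2)*t + 5320*t + 9800*sqrt(2)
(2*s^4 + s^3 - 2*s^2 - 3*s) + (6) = 2*s^4 + s^3 - 2*s^2 - 3*s + 6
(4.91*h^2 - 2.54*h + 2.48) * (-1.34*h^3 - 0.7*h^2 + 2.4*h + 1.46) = -6.5794*h^5 - 0.0333999999999994*h^4 + 10.2388*h^3 - 0.6634*h^2 + 2.2436*h + 3.6208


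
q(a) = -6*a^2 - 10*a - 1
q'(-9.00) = 98.00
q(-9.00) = -397.00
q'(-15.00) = 170.00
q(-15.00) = -1201.00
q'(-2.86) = 24.32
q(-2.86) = -21.48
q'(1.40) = -26.80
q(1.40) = -26.76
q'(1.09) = -23.08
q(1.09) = -19.03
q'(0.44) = -15.28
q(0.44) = -6.56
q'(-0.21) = -7.48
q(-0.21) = 0.84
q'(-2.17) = 16.04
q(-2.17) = -7.55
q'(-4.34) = 42.08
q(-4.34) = -70.61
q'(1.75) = -31.00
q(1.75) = -36.88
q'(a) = -12*a - 10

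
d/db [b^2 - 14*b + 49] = 2*b - 14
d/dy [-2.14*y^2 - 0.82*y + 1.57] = -4.28*y - 0.82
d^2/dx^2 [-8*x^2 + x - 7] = -16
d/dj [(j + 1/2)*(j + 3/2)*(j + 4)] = 3*j^2 + 12*j + 35/4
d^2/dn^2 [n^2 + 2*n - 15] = 2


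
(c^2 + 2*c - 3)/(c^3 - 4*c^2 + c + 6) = (c^2 + 2*c - 3)/(c^3 - 4*c^2 + c + 6)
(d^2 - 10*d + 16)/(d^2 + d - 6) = (d - 8)/(d + 3)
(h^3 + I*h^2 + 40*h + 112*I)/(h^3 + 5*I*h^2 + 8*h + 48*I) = (h - 7*I)/(h - 3*I)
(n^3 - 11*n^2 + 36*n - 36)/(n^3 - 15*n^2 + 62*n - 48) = (n^2 - 5*n + 6)/(n^2 - 9*n + 8)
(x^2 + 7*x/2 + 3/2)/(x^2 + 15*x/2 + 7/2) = (x + 3)/(x + 7)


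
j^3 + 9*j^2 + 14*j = j*(j + 2)*(j + 7)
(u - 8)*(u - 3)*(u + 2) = u^3 - 9*u^2 + 2*u + 48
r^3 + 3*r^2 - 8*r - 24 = (r + 3)*(r - 2*sqrt(2))*(r + 2*sqrt(2))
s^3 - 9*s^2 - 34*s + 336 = (s - 8)*(s - 7)*(s + 6)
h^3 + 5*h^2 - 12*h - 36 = (h - 3)*(h + 2)*(h + 6)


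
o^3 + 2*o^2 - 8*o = o*(o - 2)*(o + 4)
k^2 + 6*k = k*(k + 6)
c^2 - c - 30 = (c - 6)*(c + 5)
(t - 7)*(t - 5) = t^2 - 12*t + 35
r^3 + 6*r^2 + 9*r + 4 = (r + 1)^2*(r + 4)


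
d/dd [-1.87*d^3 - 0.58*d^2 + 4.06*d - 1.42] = -5.61*d^2 - 1.16*d + 4.06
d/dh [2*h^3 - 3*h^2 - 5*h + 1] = 6*h^2 - 6*h - 5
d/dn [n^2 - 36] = 2*n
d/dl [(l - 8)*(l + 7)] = 2*l - 1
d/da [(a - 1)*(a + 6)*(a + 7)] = 3*a^2 + 24*a + 29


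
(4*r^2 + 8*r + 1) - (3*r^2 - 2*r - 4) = r^2 + 10*r + 5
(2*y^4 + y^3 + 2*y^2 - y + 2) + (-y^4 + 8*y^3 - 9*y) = y^4 + 9*y^3 + 2*y^2 - 10*y + 2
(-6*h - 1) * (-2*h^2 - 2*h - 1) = 12*h^3 + 14*h^2 + 8*h + 1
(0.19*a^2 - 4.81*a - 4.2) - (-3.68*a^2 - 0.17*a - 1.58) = 3.87*a^2 - 4.64*a - 2.62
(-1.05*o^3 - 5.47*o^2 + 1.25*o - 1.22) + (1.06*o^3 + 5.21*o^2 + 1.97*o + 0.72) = 0.01*o^3 - 0.26*o^2 + 3.22*o - 0.5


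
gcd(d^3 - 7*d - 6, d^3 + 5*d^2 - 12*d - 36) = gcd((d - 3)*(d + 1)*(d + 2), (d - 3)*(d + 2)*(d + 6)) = d^2 - d - 6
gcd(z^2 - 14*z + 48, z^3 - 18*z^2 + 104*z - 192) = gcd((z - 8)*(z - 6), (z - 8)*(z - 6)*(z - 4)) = z^2 - 14*z + 48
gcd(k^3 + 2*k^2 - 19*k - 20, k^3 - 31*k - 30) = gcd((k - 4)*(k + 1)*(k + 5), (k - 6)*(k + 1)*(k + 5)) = k^2 + 6*k + 5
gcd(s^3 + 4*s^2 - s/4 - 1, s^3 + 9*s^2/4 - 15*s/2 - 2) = s + 4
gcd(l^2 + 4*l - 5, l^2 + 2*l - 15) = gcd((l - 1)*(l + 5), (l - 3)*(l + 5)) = l + 5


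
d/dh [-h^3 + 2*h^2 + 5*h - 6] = -3*h^2 + 4*h + 5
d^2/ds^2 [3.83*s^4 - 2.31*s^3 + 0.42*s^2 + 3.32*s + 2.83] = 45.96*s^2 - 13.86*s + 0.84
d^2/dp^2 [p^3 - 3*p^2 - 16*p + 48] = 6*p - 6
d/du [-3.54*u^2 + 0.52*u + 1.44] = 0.52 - 7.08*u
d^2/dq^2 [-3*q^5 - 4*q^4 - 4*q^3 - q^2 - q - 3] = -60*q^3 - 48*q^2 - 24*q - 2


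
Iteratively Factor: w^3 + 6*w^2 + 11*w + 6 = (w + 3)*(w^2 + 3*w + 2) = (w + 1)*(w + 3)*(w + 2)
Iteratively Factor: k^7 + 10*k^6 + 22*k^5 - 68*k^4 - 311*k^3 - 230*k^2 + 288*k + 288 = (k + 1)*(k^6 + 9*k^5 + 13*k^4 - 81*k^3 - 230*k^2 + 288) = (k + 1)*(k + 4)*(k^5 + 5*k^4 - 7*k^3 - 53*k^2 - 18*k + 72) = (k - 1)*(k + 1)*(k + 4)*(k^4 + 6*k^3 - k^2 - 54*k - 72) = (k - 1)*(k + 1)*(k + 3)*(k + 4)*(k^3 + 3*k^2 - 10*k - 24) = (k - 1)*(k + 1)*(k + 2)*(k + 3)*(k + 4)*(k^2 + k - 12) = (k - 1)*(k + 1)*(k + 2)*(k + 3)*(k + 4)^2*(k - 3)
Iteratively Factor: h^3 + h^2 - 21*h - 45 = (h - 5)*(h^2 + 6*h + 9) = (h - 5)*(h + 3)*(h + 3)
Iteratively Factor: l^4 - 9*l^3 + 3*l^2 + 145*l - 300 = (l + 4)*(l^3 - 13*l^2 + 55*l - 75) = (l - 5)*(l + 4)*(l^2 - 8*l + 15) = (l - 5)*(l - 3)*(l + 4)*(l - 5)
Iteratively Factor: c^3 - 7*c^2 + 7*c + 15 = (c + 1)*(c^2 - 8*c + 15) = (c - 3)*(c + 1)*(c - 5)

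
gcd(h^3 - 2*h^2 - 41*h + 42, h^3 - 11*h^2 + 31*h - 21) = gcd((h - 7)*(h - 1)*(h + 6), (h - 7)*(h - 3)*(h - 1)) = h^2 - 8*h + 7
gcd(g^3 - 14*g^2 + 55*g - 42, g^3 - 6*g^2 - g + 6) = g^2 - 7*g + 6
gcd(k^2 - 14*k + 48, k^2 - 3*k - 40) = k - 8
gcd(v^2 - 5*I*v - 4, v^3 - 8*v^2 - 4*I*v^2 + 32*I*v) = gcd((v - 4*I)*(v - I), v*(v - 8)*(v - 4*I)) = v - 4*I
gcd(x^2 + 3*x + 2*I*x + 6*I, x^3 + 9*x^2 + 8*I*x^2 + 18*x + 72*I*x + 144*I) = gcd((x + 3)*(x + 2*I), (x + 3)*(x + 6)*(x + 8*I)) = x + 3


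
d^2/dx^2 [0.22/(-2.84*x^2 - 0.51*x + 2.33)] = (3.548864*x^2 + 0.637296*x - 0.22*(5.68*x + 0.51)*(11.36*x + 1.02) - 2.911568)/(2.84*x^2 + 0.51*x - 2.33)^3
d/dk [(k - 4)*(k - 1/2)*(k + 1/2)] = 3*k^2 - 8*k - 1/4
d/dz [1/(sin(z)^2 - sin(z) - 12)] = (1 - 2*sin(z))*cos(z)/(sin(z) + cos(z)^2 + 11)^2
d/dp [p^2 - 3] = 2*p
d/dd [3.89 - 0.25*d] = -0.250000000000000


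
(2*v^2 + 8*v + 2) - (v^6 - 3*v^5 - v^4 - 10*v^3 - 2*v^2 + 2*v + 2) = -v^6 + 3*v^5 + v^4 + 10*v^3 + 4*v^2 + 6*v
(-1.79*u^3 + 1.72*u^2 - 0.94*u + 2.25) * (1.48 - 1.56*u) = 2.7924*u^4 - 5.3324*u^3 + 4.012*u^2 - 4.9012*u + 3.33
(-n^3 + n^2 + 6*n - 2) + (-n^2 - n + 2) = -n^3 + 5*n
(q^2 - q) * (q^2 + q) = q^4 - q^2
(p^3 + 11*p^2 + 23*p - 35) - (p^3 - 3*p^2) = 14*p^2 + 23*p - 35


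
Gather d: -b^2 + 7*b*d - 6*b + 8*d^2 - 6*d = -b^2 - 6*b + 8*d^2 + d*(7*b - 6)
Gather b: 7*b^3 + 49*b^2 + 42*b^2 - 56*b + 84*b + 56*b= 7*b^3 + 91*b^2 + 84*b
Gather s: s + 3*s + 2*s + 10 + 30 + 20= 6*s + 60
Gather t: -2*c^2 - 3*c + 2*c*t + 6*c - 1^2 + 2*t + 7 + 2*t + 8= -2*c^2 + 3*c + t*(2*c + 4) + 14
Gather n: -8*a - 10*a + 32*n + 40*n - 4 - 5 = -18*a + 72*n - 9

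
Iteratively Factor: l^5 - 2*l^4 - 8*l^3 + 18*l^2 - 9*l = (l - 3)*(l^4 + l^3 - 5*l^2 + 3*l) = l*(l - 3)*(l^3 + l^2 - 5*l + 3) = l*(l - 3)*(l - 1)*(l^2 + 2*l - 3) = l*(l - 3)*(l - 1)*(l + 3)*(l - 1)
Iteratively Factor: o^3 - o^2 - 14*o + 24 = (o - 3)*(o^2 + 2*o - 8) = (o - 3)*(o + 4)*(o - 2)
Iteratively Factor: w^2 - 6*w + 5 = (w - 1)*(w - 5)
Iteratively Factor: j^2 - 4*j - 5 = (j + 1)*(j - 5)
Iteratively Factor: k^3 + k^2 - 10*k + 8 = (k - 1)*(k^2 + 2*k - 8) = (k - 1)*(k + 4)*(k - 2)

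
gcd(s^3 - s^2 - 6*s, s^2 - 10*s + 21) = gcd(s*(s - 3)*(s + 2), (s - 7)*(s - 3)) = s - 3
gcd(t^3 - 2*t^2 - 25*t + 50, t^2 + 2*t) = 1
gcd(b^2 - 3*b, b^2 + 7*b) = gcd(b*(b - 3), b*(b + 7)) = b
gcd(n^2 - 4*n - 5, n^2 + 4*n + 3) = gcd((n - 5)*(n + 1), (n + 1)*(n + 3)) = n + 1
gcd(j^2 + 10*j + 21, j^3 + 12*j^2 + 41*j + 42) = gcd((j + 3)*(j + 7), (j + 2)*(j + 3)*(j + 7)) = j^2 + 10*j + 21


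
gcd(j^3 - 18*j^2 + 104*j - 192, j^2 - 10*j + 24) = j^2 - 10*j + 24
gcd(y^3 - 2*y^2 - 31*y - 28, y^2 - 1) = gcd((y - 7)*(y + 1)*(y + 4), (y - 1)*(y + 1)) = y + 1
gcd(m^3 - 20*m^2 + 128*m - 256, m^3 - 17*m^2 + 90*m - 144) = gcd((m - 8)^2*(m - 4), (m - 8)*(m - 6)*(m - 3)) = m - 8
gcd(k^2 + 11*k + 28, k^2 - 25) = 1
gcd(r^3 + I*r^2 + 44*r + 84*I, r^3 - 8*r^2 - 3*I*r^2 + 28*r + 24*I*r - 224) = r - 7*I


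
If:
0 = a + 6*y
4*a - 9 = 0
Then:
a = 9/4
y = -3/8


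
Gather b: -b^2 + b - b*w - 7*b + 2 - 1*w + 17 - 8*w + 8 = -b^2 + b*(-w - 6) - 9*w + 27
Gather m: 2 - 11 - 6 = -15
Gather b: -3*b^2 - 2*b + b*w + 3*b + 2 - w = -3*b^2 + b*(w + 1) - w + 2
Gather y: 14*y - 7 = 14*y - 7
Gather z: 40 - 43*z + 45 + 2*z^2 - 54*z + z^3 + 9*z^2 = z^3 + 11*z^2 - 97*z + 85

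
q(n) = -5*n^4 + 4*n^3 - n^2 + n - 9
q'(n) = -20*n^3 + 12*n^2 - 2*n + 1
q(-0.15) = -9.19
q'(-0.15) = 1.64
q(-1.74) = -80.67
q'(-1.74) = 146.17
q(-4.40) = -2247.54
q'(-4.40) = 1945.80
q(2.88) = -262.85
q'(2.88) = -382.98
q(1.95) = -53.49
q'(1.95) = -105.57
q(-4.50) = -2448.56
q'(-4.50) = 2075.50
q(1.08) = -10.85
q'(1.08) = -12.36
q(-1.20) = -28.92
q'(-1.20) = 55.24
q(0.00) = -9.00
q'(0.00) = 1.00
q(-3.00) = -534.00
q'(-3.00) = 655.00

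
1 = 1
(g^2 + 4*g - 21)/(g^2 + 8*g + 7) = (g - 3)/(g + 1)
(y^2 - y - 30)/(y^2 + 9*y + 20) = (y - 6)/(y + 4)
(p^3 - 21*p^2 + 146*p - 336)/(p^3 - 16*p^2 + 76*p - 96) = (p - 7)/(p - 2)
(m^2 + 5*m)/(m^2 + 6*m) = (m + 5)/(m + 6)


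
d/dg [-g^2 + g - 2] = 1 - 2*g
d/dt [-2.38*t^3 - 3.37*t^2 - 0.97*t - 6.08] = -7.14*t^2 - 6.74*t - 0.97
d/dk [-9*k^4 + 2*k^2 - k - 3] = -36*k^3 + 4*k - 1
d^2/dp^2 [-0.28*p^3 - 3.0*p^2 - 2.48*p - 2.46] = -1.68*p - 6.0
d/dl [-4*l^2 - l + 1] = -8*l - 1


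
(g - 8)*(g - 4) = g^2 - 12*g + 32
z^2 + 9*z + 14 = (z + 2)*(z + 7)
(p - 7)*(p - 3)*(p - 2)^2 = p^4 - 14*p^3 + 65*p^2 - 124*p + 84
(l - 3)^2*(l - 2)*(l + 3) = l^4 - 5*l^3 - 3*l^2 + 45*l - 54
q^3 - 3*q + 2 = (q - 1)^2*(q + 2)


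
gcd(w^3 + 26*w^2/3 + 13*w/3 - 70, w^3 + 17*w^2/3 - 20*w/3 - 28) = w^2 + 11*w/3 - 14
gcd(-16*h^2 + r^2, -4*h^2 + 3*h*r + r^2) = 4*h + r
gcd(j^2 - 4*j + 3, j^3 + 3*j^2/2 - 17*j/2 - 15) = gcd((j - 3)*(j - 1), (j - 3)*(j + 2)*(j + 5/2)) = j - 3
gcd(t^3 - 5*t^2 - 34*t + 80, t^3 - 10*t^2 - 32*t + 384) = t - 8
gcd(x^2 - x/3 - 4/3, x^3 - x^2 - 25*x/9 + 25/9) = 1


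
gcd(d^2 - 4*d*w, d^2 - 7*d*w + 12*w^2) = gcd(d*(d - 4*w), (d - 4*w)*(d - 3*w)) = -d + 4*w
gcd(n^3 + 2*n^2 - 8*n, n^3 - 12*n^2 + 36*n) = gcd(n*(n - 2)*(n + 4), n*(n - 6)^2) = n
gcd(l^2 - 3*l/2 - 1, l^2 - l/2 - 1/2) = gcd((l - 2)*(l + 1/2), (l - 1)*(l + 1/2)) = l + 1/2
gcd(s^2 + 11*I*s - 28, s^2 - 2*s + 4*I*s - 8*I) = s + 4*I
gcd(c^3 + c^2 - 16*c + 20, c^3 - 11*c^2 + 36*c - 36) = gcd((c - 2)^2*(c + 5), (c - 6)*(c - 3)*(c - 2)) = c - 2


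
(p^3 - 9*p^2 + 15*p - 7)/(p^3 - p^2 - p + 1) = (p - 7)/(p + 1)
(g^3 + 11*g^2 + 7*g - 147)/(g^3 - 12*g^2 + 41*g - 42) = (g^2 + 14*g + 49)/(g^2 - 9*g + 14)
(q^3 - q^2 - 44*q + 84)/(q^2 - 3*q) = (q^3 - q^2 - 44*q + 84)/(q*(q - 3))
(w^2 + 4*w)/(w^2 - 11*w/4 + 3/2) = 4*w*(w + 4)/(4*w^2 - 11*w + 6)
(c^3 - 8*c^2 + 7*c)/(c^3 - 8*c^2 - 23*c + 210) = c*(c - 1)/(c^2 - c - 30)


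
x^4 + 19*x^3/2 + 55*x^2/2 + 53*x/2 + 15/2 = (x + 1/2)*(x + 1)*(x + 3)*(x + 5)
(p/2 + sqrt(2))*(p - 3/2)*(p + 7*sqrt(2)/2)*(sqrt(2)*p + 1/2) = sqrt(2)*p^4/2 - 3*sqrt(2)*p^3/4 + 23*p^3/4 - 69*p^2/8 + 67*sqrt(2)*p^2/8 - 201*sqrt(2)*p/16 + 7*p/2 - 21/4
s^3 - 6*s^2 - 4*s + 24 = (s - 6)*(s - 2)*(s + 2)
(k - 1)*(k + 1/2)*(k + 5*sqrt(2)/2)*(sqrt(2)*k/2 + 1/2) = sqrt(2)*k^4/2 - sqrt(2)*k^3/4 + 3*k^3 - 3*k^2/2 + sqrt(2)*k^2 - 3*k/2 - 5*sqrt(2)*k/8 - 5*sqrt(2)/8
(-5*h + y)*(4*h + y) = -20*h^2 - h*y + y^2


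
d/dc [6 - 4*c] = -4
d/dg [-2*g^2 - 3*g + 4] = -4*g - 3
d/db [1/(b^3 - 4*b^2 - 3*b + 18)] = (-3*b^2 + 8*b + 3)/(b^3 - 4*b^2 - 3*b + 18)^2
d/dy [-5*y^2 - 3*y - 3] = -10*y - 3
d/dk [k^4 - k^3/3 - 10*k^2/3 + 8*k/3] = 4*k^3 - k^2 - 20*k/3 + 8/3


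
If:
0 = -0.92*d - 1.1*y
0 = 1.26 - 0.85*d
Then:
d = 1.48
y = -1.24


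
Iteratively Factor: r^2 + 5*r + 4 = (r + 1)*(r + 4)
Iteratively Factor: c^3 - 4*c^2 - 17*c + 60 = (c - 3)*(c^2 - c - 20) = (c - 5)*(c - 3)*(c + 4)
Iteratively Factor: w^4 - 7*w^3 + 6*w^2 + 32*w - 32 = (w - 1)*(w^3 - 6*w^2 + 32) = (w - 4)*(w - 1)*(w^2 - 2*w - 8) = (w - 4)*(w - 1)*(w + 2)*(w - 4)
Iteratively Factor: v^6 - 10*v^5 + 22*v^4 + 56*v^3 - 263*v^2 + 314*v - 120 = (v - 1)*(v^5 - 9*v^4 + 13*v^3 + 69*v^2 - 194*v + 120) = (v - 5)*(v - 1)*(v^4 - 4*v^3 - 7*v^2 + 34*v - 24) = (v - 5)*(v - 1)^2*(v^3 - 3*v^2 - 10*v + 24) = (v - 5)*(v - 2)*(v - 1)^2*(v^2 - v - 12) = (v - 5)*(v - 2)*(v - 1)^2*(v + 3)*(v - 4)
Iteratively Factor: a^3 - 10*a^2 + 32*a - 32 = (a - 4)*(a^2 - 6*a + 8) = (a - 4)^2*(a - 2)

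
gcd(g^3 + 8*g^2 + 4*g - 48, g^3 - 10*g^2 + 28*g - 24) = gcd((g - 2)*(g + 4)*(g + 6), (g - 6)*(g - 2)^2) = g - 2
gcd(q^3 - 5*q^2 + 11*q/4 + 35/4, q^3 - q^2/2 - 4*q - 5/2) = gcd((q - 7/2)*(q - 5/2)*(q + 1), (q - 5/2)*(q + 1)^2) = q^2 - 3*q/2 - 5/2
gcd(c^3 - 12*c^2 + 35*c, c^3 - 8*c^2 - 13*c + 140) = c^2 - 12*c + 35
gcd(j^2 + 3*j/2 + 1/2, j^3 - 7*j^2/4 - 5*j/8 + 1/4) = j + 1/2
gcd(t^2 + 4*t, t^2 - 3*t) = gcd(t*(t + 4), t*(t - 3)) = t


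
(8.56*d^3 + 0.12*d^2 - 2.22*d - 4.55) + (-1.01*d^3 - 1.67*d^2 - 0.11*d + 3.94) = 7.55*d^3 - 1.55*d^2 - 2.33*d - 0.61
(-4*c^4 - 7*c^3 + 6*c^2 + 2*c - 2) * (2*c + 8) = -8*c^5 - 46*c^4 - 44*c^3 + 52*c^2 + 12*c - 16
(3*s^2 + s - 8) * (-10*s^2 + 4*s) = -30*s^4 + 2*s^3 + 84*s^2 - 32*s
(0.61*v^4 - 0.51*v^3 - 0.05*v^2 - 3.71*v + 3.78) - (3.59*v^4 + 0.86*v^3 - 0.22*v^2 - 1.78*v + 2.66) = -2.98*v^4 - 1.37*v^3 + 0.17*v^2 - 1.93*v + 1.12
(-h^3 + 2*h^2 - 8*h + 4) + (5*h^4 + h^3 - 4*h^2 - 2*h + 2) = 5*h^4 - 2*h^2 - 10*h + 6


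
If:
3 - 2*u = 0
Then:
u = 3/2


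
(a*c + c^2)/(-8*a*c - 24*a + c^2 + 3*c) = c*(-a - c)/(8*a*c + 24*a - c^2 - 3*c)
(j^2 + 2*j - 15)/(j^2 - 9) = (j + 5)/(j + 3)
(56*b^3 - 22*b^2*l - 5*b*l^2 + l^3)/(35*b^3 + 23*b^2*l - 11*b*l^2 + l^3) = (8*b^2 - 2*b*l - l^2)/(5*b^2 + 4*b*l - l^2)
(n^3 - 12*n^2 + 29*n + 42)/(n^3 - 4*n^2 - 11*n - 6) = (n - 7)/(n + 1)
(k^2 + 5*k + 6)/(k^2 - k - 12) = (k + 2)/(k - 4)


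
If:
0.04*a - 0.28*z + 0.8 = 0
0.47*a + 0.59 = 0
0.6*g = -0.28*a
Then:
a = -1.26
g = 0.59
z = 2.68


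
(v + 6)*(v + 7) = v^2 + 13*v + 42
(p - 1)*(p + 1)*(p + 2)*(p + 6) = p^4 + 8*p^3 + 11*p^2 - 8*p - 12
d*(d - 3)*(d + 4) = d^3 + d^2 - 12*d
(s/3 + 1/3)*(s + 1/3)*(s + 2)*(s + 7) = s^4/3 + 31*s^3/9 + 79*s^2/9 + 65*s/9 + 14/9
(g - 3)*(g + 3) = g^2 - 9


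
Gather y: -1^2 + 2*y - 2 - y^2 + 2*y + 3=-y^2 + 4*y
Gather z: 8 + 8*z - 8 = 8*z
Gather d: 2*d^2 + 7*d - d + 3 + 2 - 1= 2*d^2 + 6*d + 4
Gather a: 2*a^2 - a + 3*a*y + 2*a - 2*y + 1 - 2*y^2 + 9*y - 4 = 2*a^2 + a*(3*y + 1) - 2*y^2 + 7*y - 3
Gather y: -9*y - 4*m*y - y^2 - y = -y^2 + y*(-4*m - 10)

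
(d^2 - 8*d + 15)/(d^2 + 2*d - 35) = (d - 3)/(d + 7)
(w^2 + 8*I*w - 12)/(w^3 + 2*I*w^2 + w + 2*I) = (w + 6*I)/(w^2 + 1)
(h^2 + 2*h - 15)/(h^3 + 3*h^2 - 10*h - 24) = (h + 5)/(h^2 + 6*h + 8)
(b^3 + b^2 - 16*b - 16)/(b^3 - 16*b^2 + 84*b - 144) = (b^2 + 5*b + 4)/(b^2 - 12*b + 36)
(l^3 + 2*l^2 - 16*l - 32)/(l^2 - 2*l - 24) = (l^2 - 2*l - 8)/(l - 6)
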